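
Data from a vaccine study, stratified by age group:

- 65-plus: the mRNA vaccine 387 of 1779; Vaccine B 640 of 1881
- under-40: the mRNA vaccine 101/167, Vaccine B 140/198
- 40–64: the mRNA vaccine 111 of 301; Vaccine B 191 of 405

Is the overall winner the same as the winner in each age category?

Yes

65-plus: the mRNA vaccine 387/1779 = 21.8%, Vaccine B 640/1881 = 34.0% → Vaccine B
Under-40: the mRNA vaccine 101/167 = 60.5%, Vaccine B 140/198 = 70.7% → Vaccine B
40–64: the mRNA vaccine 111/301 = 36.9%, Vaccine B 191/405 = 47.2% → Vaccine B
Overall: the mRNA vaccine 599/2247 = 26.7%, Vaccine B 971/2484 = 39.1% → Vaccine B
Vaccine B wins overall and in every age group — no reversal.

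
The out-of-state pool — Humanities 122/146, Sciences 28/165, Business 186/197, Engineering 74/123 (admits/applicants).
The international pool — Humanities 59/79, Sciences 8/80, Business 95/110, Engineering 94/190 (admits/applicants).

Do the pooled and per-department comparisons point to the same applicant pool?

Yes

Humanities: the out-of-state pool 122/146 = 83.6%, the international pool 59/79 = 74.7% → the out-of-state pool
Sciences: the out-of-state pool 28/165 = 17.0%, the international pool 8/80 = 10.0% → the out-of-state pool
Business: the out-of-state pool 186/197 = 94.4%, the international pool 95/110 = 86.4% → the out-of-state pool
Engineering: the out-of-state pool 74/123 = 60.2%, the international pool 94/190 = 49.5% → the out-of-state pool
Overall: the out-of-state pool 410/631 = 65.0%, the international pool 256/459 = 55.8% → the out-of-state pool
The out-of-state pool wins overall and in every department group — no reversal.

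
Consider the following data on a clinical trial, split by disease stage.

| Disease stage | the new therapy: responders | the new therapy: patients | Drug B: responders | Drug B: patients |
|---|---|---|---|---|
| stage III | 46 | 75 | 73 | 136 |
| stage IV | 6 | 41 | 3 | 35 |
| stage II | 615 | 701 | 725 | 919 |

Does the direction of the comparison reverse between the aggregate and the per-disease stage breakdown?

No

Stage III: the new therapy 46/75 = 61.3%, Drug B 73/136 = 53.7% → the new therapy
Stage IV: the new therapy 6/41 = 14.6%, Drug B 3/35 = 8.6% → the new therapy
Stage II: the new therapy 615/701 = 87.7%, Drug B 725/919 = 78.9% → the new therapy
Overall: the new therapy 667/817 = 81.6%, Drug B 801/1090 = 73.5% → the new therapy
The new therapy wins overall and in every disease group — no reversal.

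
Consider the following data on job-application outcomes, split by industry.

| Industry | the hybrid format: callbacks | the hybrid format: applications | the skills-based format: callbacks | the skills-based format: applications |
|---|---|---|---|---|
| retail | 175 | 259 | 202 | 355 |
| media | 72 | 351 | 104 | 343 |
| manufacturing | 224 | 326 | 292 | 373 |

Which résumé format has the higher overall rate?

Retail: the hybrid format 175/259 = 67.6%, the skills-based format 202/355 = 56.9% → the hybrid format
Media: the hybrid format 72/351 = 20.5%, the skills-based format 104/343 = 30.3% → the skills-based format
Manufacturing: the hybrid format 224/326 = 68.7%, the skills-based format 292/373 = 78.3% → the skills-based format
Overall: the hybrid format 471/936 = 50.3%, the skills-based format 598/1071 = 55.8% → the skills-based format
(Neither sweeps every industry group, but the skills-based format has the higher pooled rate.)

the skills-based format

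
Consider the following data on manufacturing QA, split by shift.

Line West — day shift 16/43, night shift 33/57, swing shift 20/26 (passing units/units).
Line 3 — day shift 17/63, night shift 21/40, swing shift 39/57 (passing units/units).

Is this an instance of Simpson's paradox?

Day shift: Line West 16/43 = 37.2%, Line 3 17/63 = 27.0% → Line West
Night shift: Line West 33/57 = 57.9%, Line 3 21/40 = 52.5% → Line West
Swing shift: Line West 20/26 = 76.9%, Line 3 39/57 = 68.4% → Line West
Overall: Line West 69/126 = 54.8%, Line 3 77/160 = 48.1% → Line West
Line West wins overall and in every shift group — no reversal.

No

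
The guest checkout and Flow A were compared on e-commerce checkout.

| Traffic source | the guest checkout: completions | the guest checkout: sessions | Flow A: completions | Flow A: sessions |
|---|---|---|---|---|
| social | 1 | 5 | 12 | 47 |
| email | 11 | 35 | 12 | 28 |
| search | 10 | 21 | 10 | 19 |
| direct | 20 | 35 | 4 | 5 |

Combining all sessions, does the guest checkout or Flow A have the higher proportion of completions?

the guest checkout

Social: the guest checkout 1/5 = 20.0%, Flow A 12/47 = 25.5% → Flow A
Email: the guest checkout 11/35 = 31.4%, Flow A 12/28 = 42.9% → Flow A
Search: the guest checkout 10/21 = 47.6%, Flow A 10/19 = 52.6% → Flow A
Direct: the guest checkout 20/35 = 57.1%, Flow A 4/5 = 80.0% → Flow A
Overall: the guest checkout 42/96 = 43.8%, Flow A 38/99 = 38.4% → the guest checkout
(Flow A wins every traffic group but the guest checkout wins overall — Flow A's sessions skew toward the low-rate social group.)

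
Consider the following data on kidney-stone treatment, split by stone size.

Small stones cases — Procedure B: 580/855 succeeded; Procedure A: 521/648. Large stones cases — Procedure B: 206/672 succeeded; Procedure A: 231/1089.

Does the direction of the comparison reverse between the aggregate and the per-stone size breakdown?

Small stones: Procedure B 580/855 = 67.8%, Procedure A 521/648 = 80.4% → Procedure A
Large stones: Procedure B 206/672 = 30.7%, Procedure A 231/1089 = 21.2% → Procedure B
Overall: Procedure B 786/1527 = 51.5%, Procedure A 752/1737 = 43.3% → Procedure B
Neither sweeps: Procedure B wins 1 of 2 groups, Procedure A wins 1. Procedure B wins overall but not every group — no Simpson reversal.

No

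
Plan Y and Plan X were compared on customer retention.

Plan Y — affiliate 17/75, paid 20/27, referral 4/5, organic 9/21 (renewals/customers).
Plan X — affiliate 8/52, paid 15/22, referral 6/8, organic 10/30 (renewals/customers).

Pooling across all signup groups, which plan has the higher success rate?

Plan Y

Affiliate: Plan Y 17/75 = 22.7%, Plan X 8/52 = 15.4% → Plan Y
Paid: Plan Y 20/27 = 74.1%, Plan X 15/22 = 68.2% → Plan Y
Referral: Plan Y 4/5 = 80.0%, Plan X 6/8 = 75.0% → Plan Y
Organic: Plan Y 9/21 = 42.9%, Plan X 10/30 = 33.3% → Plan Y
Overall: Plan Y 50/128 = 39.1%, Plan X 39/112 = 34.8% → Plan Y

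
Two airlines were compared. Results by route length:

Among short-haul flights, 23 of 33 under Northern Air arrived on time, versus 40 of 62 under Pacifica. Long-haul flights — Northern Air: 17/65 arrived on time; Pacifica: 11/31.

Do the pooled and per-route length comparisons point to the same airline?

Short-haul: Northern Air 23/33 = 69.7%, Pacifica 40/62 = 64.5% → Northern Air
Long-haul: Northern Air 17/65 = 26.2%, Pacifica 11/31 = 35.5% → Pacifica
Overall: Northern Air 40/98 = 40.8%, Pacifica 51/93 = 54.8% → Pacifica
Neither sweeps: Northern Air wins 1 of 2 groups, Pacifica wins 1. Pacifica wins overall but not every group — no Simpson reversal.

No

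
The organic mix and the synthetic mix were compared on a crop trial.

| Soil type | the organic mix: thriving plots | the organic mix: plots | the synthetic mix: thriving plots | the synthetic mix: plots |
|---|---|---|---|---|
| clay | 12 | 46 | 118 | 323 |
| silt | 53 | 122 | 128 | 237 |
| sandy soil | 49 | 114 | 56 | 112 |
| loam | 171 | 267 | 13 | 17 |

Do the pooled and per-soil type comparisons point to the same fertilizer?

Clay: the organic mix 12/46 = 26.1%, the synthetic mix 118/323 = 36.5% → the synthetic mix
Silt: the organic mix 53/122 = 43.4%, the synthetic mix 128/237 = 54.0% → the synthetic mix
Sandy soil: the organic mix 49/114 = 43.0%, the synthetic mix 56/112 = 50.0% → the synthetic mix
Loam: the organic mix 171/267 = 64.0%, the synthetic mix 13/17 = 76.5% → the synthetic mix
Overall: the organic mix 285/549 = 51.9%, the synthetic mix 315/689 = 45.7% → the organic mix
The synthetic mix wins each soil group but the organic mix wins overall — the comparison reverses. The synthetic mix's plots skew toward clay, which has a lower base rate.

No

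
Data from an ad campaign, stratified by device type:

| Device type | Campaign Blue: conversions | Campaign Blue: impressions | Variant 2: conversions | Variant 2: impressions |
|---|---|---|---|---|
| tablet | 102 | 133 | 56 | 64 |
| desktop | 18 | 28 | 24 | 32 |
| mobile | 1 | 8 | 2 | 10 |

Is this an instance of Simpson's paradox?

No

Tablet: Campaign Blue 102/133 = 76.7%, Variant 2 56/64 = 87.5% → Variant 2
Desktop: Campaign Blue 18/28 = 64.3%, Variant 2 24/32 = 75.0% → Variant 2
Mobile: Campaign Blue 1/8 = 12.5%, Variant 2 2/10 = 20.0% → Variant 2
Overall: Campaign Blue 121/169 = 71.6%, Variant 2 82/106 = 77.4% → Variant 2
Variant 2 wins overall and in every device group — no reversal.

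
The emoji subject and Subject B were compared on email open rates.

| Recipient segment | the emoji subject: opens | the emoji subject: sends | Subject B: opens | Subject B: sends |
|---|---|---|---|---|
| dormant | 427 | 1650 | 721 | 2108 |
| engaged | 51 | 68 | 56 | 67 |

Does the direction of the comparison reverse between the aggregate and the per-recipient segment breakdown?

No

Dormant: the emoji subject 427/1650 = 25.9%, Subject B 721/2108 = 34.2% → Subject B
Engaged: the emoji subject 51/68 = 75.0%, Subject B 56/67 = 83.6% → Subject B
Overall: the emoji subject 478/1718 = 27.8%, Subject B 777/2175 = 35.7% → Subject B
Subject B wins overall and in every recipient group — no reversal.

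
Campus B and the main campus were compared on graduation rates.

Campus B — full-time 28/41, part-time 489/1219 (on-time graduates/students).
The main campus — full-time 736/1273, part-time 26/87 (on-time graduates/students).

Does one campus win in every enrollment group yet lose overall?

Yes

Full-time: Campus B 28/41 = 68.3%, the main campus 736/1273 = 57.8% → Campus B
Part-time: Campus B 489/1219 = 40.1%, the main campus 26/87 = 29.9% → Campus B
Overall: Campus B 517/1260 = 41.0%, the main campus 762/1360 = 56.0% → the main campus
Campus B wins each enrollment group but the main campus wins overall — the comparison reverses. Campus B's students skew toward part-time, which has a lower base rate.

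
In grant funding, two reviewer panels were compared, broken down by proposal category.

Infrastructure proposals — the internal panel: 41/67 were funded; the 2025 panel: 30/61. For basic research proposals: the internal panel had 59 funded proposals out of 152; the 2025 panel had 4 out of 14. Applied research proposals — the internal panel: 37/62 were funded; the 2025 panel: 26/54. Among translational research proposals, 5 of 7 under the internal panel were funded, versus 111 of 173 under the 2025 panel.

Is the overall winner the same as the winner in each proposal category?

Infrastructure: the internal panel 41/67 = 61.2%, the 2025 panel 30/61 = 49.2% → the internal panel
Basic research: the internal panel 59/152 = 38.8%, the 2025 panel 4/14 = 28.6% → the internal panel
Applied research: the internal panel 37/62 = 59.7%, the 2025 panel 26/54 = 48.1% → the internal panel
Translational research: the internal panel 5/7 = 71.4%, the 2025 panel 111/173 = 64.2% → the internal panel
Overall: the internal panel 142/288 = 49.3%, the 2025 panel 171/302 = 56.6% → the 2025 panel
The internal panel wins each proposal group but the 2025 panel wins overall — the comparison reverses. The internal panel's proposals skew toward basic research, which has a lower base rate.

No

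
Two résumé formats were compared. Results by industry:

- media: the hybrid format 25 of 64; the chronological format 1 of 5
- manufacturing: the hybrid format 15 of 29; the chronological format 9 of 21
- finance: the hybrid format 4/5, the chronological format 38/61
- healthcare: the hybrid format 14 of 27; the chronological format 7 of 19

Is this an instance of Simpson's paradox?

Media: the hybrid format 25/64 = 39.1%, the chronological format 1/5 = 20.0% → the hybrid format
Manufacturing: the hybrid format 15/29 = 51.7%, the chronological format 9/21 = 42.9% → the hybrid format
Finance: the hybrid format 4/5 = 80.0%, the chronological format 38/61 = 62.3% → the hybrid format
Healthcare: the hybrid format 14/27 = 51.9%, the chronological format 7/19 = 36.8% → the hybrid format
Overall: the hybrid format 58/125 = 46.4%, the chronological format 55/106 = 51.9% → the chronological format
The hybrid format wins each industry group but the chronological format wins overall — the comparison reverses. The hybrid format's applications skew toward media, which has a lower base rate.

Yes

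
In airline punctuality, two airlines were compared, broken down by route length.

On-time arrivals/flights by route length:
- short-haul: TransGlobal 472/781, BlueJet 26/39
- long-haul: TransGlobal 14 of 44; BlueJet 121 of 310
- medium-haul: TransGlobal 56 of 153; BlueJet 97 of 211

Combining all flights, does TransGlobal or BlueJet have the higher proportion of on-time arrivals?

TransGlobal

Short-haul: TransGlobal 472/781 = 60.4%, BlueJet 26/39 = 66.7% → BlueJet
Long-haul: TransGlobal 14/44 = 31.8%, BlueJet 121/310 = 39.0% → BlueJet
Medium-haul: TransGlobal 56/153 = 36.6%, BlueJet 97/211 = 46.0% → BlueJet
Overall: TransGlobal 542/978 = 55.4%, BlueJet 244/560 = 43.6% → TransGlobal
(BlueJet wins every route group but TransGlobal wins overall — BlueJet's flights skew toward the low-rate long-haul group.)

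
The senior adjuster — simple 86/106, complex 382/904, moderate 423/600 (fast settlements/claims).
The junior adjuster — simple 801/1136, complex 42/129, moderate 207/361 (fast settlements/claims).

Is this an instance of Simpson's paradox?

Yes

Simple: the senior adjuster 86/106 = 81.1%, the junior adjuster 801/1136 = 70.5% → the senior adjuster
Complex: the senior adjuster 382/904 = 42.3%, the junior adjuster 42/129 = 32.6% → the senior adjuster
Moderate: the senior adjuster 423/600 = 70.5%, the junior adjuster 207/361 = 57.3% → the senior adjuster
Overall: the senior adjuster 891/1610 = 55.3%, the junior adjuster 1050/1626 = 64.6% → the junior adjuster
The senior adjuster wins each claim group but the junior adjuster wins overall — the comparison reverses. The senior adjuster's claims skew toward complex, which has a lower base rate.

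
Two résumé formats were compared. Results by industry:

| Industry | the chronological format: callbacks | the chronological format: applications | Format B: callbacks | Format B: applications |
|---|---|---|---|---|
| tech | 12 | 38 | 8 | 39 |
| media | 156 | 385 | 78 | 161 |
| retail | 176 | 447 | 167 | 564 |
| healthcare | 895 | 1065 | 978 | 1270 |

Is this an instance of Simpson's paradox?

No

Tech: the chronological format 12/38 = 31.6%, Format B 8/39 = 20.5% → the chronological format
Media: the chronological format 156/385 = 40.5%, Format B 78/161 = 48.4% → Format B
Retail: the chronological format 176/447 = 39.4%, Format B 167/564 = 29.6% → the chronological format
Healthcare: the chronological format 895/1065 = 84.0%, Format B 978/1270 = 77.0% → the chronological format
Overall: the chronological format 1239/1935 = 64.0%, Format B 1231/2034 = 60.5% → the chronological format
Neither sweeps: the chronological format wins 3 of 4 groups, Format B wins 1. The chronological format wins overall but not every group — no Simpson reversal.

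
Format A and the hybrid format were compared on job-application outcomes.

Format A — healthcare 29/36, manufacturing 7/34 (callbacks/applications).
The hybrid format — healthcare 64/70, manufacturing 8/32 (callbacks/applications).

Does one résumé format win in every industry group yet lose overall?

Healthcare: Format A 29/36 = 80.6%, the hybrid format 64/70 = 91.4% → the hybrid format
Manufacturing: Format A 7/34 = 20.6%, the hybrid format 8/32 = 25.0% → the hybrid format
Overall: Format A 36/70 = 51.4%, the hybrid format 72/102 = 70.6% → the hybrid format
The hybrid format wins overall and in every industry group — no reversal.

No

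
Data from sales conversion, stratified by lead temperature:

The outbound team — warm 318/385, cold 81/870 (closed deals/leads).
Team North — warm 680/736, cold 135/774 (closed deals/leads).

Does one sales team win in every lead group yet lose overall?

Warm: the outbound team 318/385 = 82.6%, Team North 680/736 = 92.4% → Team North
Cold: the outbound team 81/870 = 9.3%, Team North 135/774 = 17.4% → Team North
Overall: the outbound team 399/1255 = 31.8%, Team North 815/1510 = 54.0% → Team North
Team North wins overall and in every lead group — no reversal.

No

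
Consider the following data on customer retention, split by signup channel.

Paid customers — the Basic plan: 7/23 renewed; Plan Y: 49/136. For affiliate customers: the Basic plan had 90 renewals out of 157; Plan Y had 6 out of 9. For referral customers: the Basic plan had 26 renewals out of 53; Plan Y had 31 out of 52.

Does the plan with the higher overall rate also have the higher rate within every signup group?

No

Paid: the Basic plan 7/23 = 30.4%, Plan Y 49/136 = 36.0% → Plan Y
Affiliate: the Basic plan 90/157 = 57.3%, Plan Y 6/9 = 66.7% → Plan Y
Referral: the Basic plan 26/53 = 49.1%, Plan Y 31/52 = 59.6% → Plan Y
Overall: the Basic plan 123/233 = 52.8%, Plan Y 86/197 = 43.7% → the Basic plan
Plan Y wins each signup group but the Basic plan wins overall — the comparison reverses. Plan Y's customers skew toward paid, which has a lower base rate.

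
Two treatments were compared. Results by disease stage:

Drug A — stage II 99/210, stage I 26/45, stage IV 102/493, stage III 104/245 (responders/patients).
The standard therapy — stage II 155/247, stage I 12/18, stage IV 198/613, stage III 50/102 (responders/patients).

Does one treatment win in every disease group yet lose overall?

Stage II: Drug A 99/210 = 47.1%, the standard therapy 155/247 = 62.8% → the standard therapy
Stage I: Drug A 26/45 = 57.8%, the standard therapy 12/18 = 66.7% → the standard therapy
Stage IV: Drug A 102/493 = 20.7%, the standard therapy 198/613 = 32.3% → the standard therapy
Stage III: Drug A 104/245 = 42.4%, the standard therapy 50/102 = 49.0% → the standard therapy
Overall: Drug A 331/993 = 33.3%, the standard therapy 415/980 = 42.3% → the standard therapy
The standard therapy wins overall and in every disease group — no reversal.

No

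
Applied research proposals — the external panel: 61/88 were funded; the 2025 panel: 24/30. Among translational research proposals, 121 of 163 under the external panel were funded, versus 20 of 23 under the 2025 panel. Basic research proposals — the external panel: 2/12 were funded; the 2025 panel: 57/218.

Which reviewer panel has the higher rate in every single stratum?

Applied research: the external panel 61/88 = 69.3%, the 2025 panel 24/30 = 80.0% → the 2025 panel
Translational research: the external panel 121/163 = 74.2%, the 2025 panel 20/23 = 87.0% → the 2025 panel
Basic research: the external panel 2/12 = 16.7%, the 2025 panel 57/218 = 26.1% → the 2025 panel
The 2025 panel has the higher rate in all 3 groups.

the 2025 panel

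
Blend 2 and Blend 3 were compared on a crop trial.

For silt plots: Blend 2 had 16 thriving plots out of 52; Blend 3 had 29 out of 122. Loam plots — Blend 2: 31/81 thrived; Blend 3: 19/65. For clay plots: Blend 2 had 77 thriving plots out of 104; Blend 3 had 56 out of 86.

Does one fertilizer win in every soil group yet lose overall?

Silt: Blend 2 16/52 = 30.8%, Blend 3 29/122 = 23.8% → Blend 2
Loam: Blend 2 31/81 = 38.3%, Blend 3 19/65 = 29.2% → Blend 2
Clay: Blend 2 77/104 = 74.0%, Blend 3 56/86 = 65.1% → Blend 2
Overall: Blend 2 124/237 = 52.3%, Blend 3 104/273 = 38.1% → Blend 2
Blend 2 wins overall and in every soil group — no reversal.

No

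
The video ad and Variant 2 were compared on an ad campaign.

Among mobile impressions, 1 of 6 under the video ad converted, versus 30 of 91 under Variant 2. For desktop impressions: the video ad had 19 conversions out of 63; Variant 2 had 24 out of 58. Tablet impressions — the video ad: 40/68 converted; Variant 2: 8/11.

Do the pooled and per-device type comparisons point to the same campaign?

No

Mobile: the video ad 1/6 = 16.7%, Variant 2 30/91 = 33.0% → Variant 2
Desktop: the video ad 19/63 = 30.2%, Variant 2 24/58 = 41.4% → Variant 2
Tablet: the video ad 40/68 = 58.8%, Variant 2 8/11 = 72.7% → Variant 2
Overall: the video ad 60/137 = 43.8%, Variant 2 62/160 = 38.8% → the video ad
Variant 2 wins each device group but the video ad wins overall — the comparison reverses. Variant 2's impressions skew toward mobile, which has a lower base rate.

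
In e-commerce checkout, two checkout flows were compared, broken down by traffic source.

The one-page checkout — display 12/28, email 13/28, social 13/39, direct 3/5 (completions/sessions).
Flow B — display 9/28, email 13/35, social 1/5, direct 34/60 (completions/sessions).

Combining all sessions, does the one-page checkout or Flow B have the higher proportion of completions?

Display: the one-page checkout 12/28 = 42.9%, Flow B 9/28 = 32.1% → the one-page checkout
Email: the one-page checkout 13/28 = 46.4%, Flow B 13/35 = 37.1% → the one-page checkout
Social: the one-page checkout 13/39 = 33.3%, Flow B 1/5 = 20.0% → the one-page checkout
Direct: the one-page checkout 3/5 = 60.0%, Flow B 34/60 = 56.7% → the one-page checkout
Overall: the one-page checkout 41/100 = 41.0%, Flow B 57/128 = 44.5% → Flow B
(The one-page checkout wins every traffic group but Flow B wins overall — the one-page checkout's sessions skew toward the low-rate social group.)

Flow B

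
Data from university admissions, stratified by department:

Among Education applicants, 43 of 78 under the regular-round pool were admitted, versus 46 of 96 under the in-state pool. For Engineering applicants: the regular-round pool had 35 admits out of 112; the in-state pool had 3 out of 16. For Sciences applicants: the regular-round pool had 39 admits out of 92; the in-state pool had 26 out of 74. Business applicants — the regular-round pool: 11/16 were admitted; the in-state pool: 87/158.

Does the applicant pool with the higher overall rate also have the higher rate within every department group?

Education: the regular-round pool 43/78 = 55.1%, the in-state pool 46/96 = 47.9% → the regular-round pool
Engineering: the regular-round pool 35/112 = 31.2%, the in-state pool 3/16 = 18.8% → the regular-round pool
Sciences: the regular-round pool 39/92 = 42.4%, the in-state pool 26/74 = 35.1% → the regular-round pool
Business: the regular-round pool 11/16 = 68.8%, the in-state pool 87/158 = 55.1% → the regular-round pool
Overall: the regular-round pool 128/298 = 43.0%, the in-state pool 162/344 = 47.1% → the in-state pool
The regular-round pool wins each department group but the in-state pool wins overall — the comparison reverses. The regular-round pool's applicants skew toward Engineering, which has a lower base rate.

No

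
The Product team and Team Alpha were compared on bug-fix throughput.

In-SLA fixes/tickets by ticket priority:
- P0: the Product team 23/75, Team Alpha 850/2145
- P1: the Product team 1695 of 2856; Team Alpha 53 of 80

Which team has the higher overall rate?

P0: the Product team 23/75 = 30.7%, Team Alpha 850/2145 = 39.6% → Team Alpha
P1: the Product team 1695/2856 = 59.3%, Team Alpha 53/80 = 66.2% → Team Alpha
Overall: the Product team 1718/2931 = 58.6%, Team Alpha 903/2225 = 40.6% → the Product team
(Team Alpha wins every ticket group but the Product team wins overall — Team Alpha's tickets skew toward the low-rate P0 group.)

the Product team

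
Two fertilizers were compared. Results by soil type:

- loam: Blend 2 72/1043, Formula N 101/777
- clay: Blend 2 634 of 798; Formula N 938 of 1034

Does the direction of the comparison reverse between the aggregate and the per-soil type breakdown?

No

Loam: Blend 2 72/1043 = 6.9%, Formula N 101/777 = 13.0% → Formula N
Clay: Blend 2 634/798 = 79.4%, Formula N 938/1034 = 90.7% → Formula N
Overall: Blend 2 706/1841 = 38.3%, Formula N 1039/1811 = 57.4% → Formula N
Formula N wins overall and in every soil group — no reversal.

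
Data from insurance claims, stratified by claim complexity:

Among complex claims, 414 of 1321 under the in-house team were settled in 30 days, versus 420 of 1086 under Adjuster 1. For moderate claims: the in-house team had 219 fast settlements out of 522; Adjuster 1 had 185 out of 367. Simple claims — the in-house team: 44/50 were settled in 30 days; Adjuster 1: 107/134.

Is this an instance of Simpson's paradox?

Complex: the in-house team 414/1321 = 31.3%, Adjuster 1 420/1086 = 38.7% → Adjuster 1
Moderate: the in-house team 219/522 = 42.0%, Adjuster 1 185/367 = 50.4% → Adjuster 1
Simple: the in-house team 44/50 = 88.0%, Adjuster 1 107/134 = 79.9% → the in-house team
Overall: the in-house team 677/1893 = 35.8%, Adjuster 1 712/1587 = 44.9% → Adjuster 1
Neither sweeps: the in-house team wins 1 of 3 groups, Adjuster 1 wins 2. Adjuster 1 wins overall but not every group — no Simpson reversal.

No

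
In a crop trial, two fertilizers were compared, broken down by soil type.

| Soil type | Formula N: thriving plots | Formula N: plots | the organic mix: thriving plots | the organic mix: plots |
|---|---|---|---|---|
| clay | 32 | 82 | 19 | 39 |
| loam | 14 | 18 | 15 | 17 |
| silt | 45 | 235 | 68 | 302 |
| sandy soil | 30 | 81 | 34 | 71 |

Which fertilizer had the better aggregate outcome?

the organic mix

Clay: Formula N 32/82 = 39.0%, the organic mix 19/39 = 48.7% → the organic mix
Loam: Formula N 14/18 = 77.8%, the organic mix 15/17 = 88.2% → the organic mix
Silt: Formula N 45/235 = 19.1%, the organic mix 68/302 = 22.5% → the organic mix
Sandy soil: Formula N 30/81 = 37.0%, the organic mix 34/71 = 47.9% → the organic mix
Overall: Formula N 121/416 = 29.1%, the organic mix 136/429 = 31.7% → the organic mix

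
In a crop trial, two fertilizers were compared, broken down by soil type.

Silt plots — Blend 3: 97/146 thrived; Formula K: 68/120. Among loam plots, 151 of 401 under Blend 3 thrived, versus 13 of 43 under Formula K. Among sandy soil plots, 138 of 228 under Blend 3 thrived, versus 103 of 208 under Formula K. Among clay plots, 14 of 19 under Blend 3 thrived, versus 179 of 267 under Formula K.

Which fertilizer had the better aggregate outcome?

Formula K

Silt: Blend 3 97/146 = 66.4%, Formula K 68/120 = 56.7% → Blend 3
Loam: Blend 3 151/401 = 37.7%, Formula K 13/43 = 30.2% → Blend 3
Sandy soil: Blend 3 138/228 = 60.5%, Formula K 103/208 = 49.5% → Blend 3
Clay: Blend 3 14/19 = 73.7%, Formula K 179/267 = 67.0% → Blend 3
Overall: Blend 3 400/794 = 50.4%, Formula K 363/638 = 56.9% → Formula K
(Blend 3 wins every soil group but Formula K wins overall — Blend 3's plots skew toward the low-rate loam group.)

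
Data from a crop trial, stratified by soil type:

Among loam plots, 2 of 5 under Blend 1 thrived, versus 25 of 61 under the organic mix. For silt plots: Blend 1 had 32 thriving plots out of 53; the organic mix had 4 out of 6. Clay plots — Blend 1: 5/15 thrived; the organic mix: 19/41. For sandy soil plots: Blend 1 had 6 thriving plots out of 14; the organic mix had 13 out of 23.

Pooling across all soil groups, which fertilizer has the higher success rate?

Blend 1

Loam: Blend 1 2/5 = 40.0%, the organic mix 25/61 = 41.0% → the organic mix
Silt: Blend 1 32/53 = 60.4%, the organic mix 4/6 = 66.7% → the organic mix
Clay: Blend 1 5/15 = 33.3%, the organic mix 19/41 = 46.3% → the organic mix
Sandy soil: Blend 1 6/14 = 42.9%, the organic mix 13/23 = 56.5% → the organic mix
Overall: Blend 1 45/87 = 51.7%, the organic mix 61/131 = 46.6% → Blend 1
(The organic mix wins every soil group but Blend 1 wins overall — the organic mix's plots skew toward the low-rate loam group.)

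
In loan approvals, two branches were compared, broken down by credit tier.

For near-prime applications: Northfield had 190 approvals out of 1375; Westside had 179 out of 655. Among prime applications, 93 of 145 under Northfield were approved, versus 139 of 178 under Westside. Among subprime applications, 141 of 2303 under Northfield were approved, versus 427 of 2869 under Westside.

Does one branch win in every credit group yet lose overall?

No

Near-prime: Northfield 190/1375 = 13.8%, Westside 179/655 = 27.3% → Westside
Prime: Northfield 93/145 = 64.1%, Westside 139/178 = 78.1% → Westside
Subprime: Northfield 141/2303 = 6.1%, Westside 427/2869 = 14.9% → Westside
Overall: Northfield 424/3823 = 11.1%, Westside 745/3702 = 20.1% → Westside
Westside wins overall and in every credit group — no reversal.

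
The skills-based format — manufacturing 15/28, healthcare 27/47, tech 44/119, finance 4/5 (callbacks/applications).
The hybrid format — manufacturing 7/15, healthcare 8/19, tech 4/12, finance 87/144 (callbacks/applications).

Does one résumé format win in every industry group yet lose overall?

Yes

Manufacturing: the skills-based format 15/28 = 53.6%, the hybrid format 7/15 = 46.7% → the skills-based format
Healthcare: the skills-based format 27/47 = 57.4%, the hybrid format 8/19 = 42.1% → the skills-based format
Tech: the skills-based format 44/119 = 37.0%, the hybrid format 4/12 = 33.3% → the skills-based format
Finance: the skills-based format 4/5 = 80.0%, the hybrid format 87/144 = 60.4% → the skills-based format
Overall: the skills-based format 90/199 = 45.2%, the hybrid format 106/190 = 55.8% → the hybrid format
The skills-based format wins each industry group but the hybrid format wins overall — the comparison reverses. The skills-based format's applications skew toward tech, which has a lower base rate.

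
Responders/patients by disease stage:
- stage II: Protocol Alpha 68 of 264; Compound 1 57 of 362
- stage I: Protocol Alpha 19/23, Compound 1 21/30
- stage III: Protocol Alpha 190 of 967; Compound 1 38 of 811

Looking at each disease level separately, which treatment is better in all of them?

Stage II: Protocol Alpha 68/264 = 25.8%, Compound 1 57/362 = 15.7% → Protocol Alpha
Stage I: Protocol Alpha 19/23 = 82.6%, Compound 1 21/30 = 70.0% → Protocol Alpha
Stage III: Protocol Alpha 190/967 = 19.6%, Compound 1 38/811 = 4.7% → Protocol Alpha
Protocol Alpha has the higher rate in all 3 groups.

Protocol Alpha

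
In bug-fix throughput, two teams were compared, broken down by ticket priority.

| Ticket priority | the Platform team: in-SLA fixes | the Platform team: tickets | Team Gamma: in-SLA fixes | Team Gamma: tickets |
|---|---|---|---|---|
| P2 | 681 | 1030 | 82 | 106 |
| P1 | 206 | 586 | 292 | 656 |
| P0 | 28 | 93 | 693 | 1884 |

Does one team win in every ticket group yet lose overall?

P2: the Platform team 681/1030 = 66.1%, Team Gamma 82/106 = 77.4% → Team Gamma
P1: the Platform team 206/586 = 35.2%, Team Gamma 292/656 = 44.5% → Team Gamma
P0: the Platform team 28/93 = 30.1%, Team Gamma 693/1884 = 36.8% → Team Gamma
Overall: the Platform team 915/1709 = 53.5%, Team Gamma 1067/2646 = 40.3% → the Platform team
Team Gamma wins each ticket group but the Platform team wins overall — the comparison reverses. Team Gamma's tickets skew toward P0, which has a lower base rate.

Yes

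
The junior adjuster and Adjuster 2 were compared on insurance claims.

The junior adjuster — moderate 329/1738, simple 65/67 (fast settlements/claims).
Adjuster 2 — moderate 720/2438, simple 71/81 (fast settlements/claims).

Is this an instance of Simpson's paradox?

No

Moderate: the junior adjuster 329/1738 = 18.9%, Adjuster 2 720/2438 = 29.5% → Adjuster 2
Simple: the junior adjuster 65/67 = 97.0%, Adjuster 2 71/81 = 87.7% → the junior adjuster
Overall: the junior adjuster 394/1805 = 21.8%, Adjuster 2 791/2519 = 31.4% → Adjuster 2
Neither sweeps: the junior adjuster wins 1 of 2 groups, Adjuster 2 wins 1. Adjuster 2 wins overall but not every group — no Simpson reversal.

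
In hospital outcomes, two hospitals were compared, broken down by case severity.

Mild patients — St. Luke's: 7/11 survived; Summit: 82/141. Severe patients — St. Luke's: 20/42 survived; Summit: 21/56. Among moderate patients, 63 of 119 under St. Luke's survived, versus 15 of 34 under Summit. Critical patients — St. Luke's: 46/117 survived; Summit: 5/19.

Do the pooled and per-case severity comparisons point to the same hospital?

Mild: St. Luke's 7/11 = 63.6%, Summit 82/141 = 58.2% → St. Luke's
Severe: St. Luke's 20/42 = 47.6%, Summit 21/56 = 37.5% → St. Luke's
Moderate: St. Luke's 63/119 = 52.9%, Summit 15/34 = 44.1% → St. Luke's
Critical: St. Luke's 46/117 = 39.3%, Summit 5/19 = 26.3% → St. Luke's
Overall: St. Luke's 136/289 = 47.1%, Summit 123/250 = 49.2% → Summit
St. Luke's wins each case group but Summit wins overall — the comparison reverses. St. Luke's's patients skew toward critical, which has a lower base rate.

No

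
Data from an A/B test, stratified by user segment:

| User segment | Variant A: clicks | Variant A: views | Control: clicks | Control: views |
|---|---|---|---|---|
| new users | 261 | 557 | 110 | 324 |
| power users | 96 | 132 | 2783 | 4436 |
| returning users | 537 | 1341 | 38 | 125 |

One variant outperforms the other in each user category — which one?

New users: Variant A 261/557 = 46.9%, Control 110/324 = 34.0% → Variant A
Power users: Variant A 96/132 = 72.7%, Control 2783/4436 = 62.7% → Variant A
Returning users: Variant A 537/1341 = 40.0%, Control 38/125 = 30.4% → Variant A
Variant A has the higher rate in all 3 groups.

Variant A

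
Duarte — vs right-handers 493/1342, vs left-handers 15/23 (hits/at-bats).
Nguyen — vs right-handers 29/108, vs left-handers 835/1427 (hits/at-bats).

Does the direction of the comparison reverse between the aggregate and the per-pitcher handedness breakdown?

Yes

Vs right-handers: Duarte 493/1342 = 36.7%, Nguyen 29/108 = 26.9% → Duarte
Vs left-handers: Duarte 15/23 = 65.2%, Nguyen 835/1427 = 58.5% → Duarte
Overall: Duarte 508/1365 = 37.2%, Nguyen 864/1535 = 56.3% → Nguyen
Duarte wins each pitcher group but Nguyen wins overall — the comparison reverses. Duarte's at-bats skew toward vs right-handers, which has a lower base rate.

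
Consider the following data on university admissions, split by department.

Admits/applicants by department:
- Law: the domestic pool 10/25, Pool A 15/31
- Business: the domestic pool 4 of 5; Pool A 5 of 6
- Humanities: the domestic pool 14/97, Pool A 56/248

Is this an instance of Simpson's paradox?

No

Law: the domestic pool 10/25 = 40.0%, Pool A 15/31 = 48.4% → Pool A
Business: the domestic pool 4/5 = 80.0%, Pool A 5/6 = 83.3% → Pool A
Humanities: the domestic pool 14/97 = 14.4%, Pool A 56/248 = 22.6% → Pool A
Overall: the domestic pool 28/127 = 22.0%, Pool A 76/285 = 26.7% → Pool A
Pool A wins overall and in every department group — no reversal.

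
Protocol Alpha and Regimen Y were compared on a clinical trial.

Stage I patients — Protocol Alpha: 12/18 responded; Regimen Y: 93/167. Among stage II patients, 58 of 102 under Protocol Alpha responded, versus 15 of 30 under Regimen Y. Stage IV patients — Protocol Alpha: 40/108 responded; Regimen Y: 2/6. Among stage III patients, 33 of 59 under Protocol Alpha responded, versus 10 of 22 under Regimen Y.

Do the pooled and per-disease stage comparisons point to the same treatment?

No

Stage I: Protocol Alpha 12/18 = 66.7%, Regimen Y 93/167 = 55.7% → Protocol Alpha
Stage II: Protocol Alpha 58/102 = 56.9%, Regimen Y 15/30 = 50.0% → Protocol Alpha
Stage IV: Protocol Alpha 40/108 = 37.0%, Regimen Y 2/6 = 33.3% → Protocol Alpha
Stage III: Protocol Alpha 33/59 = 55.9%, Regimen Y 10/22 = 45.5% → Protocol Alpha
Overall: Protocol Alpha 143/287 = 49.8%, Regimen Y 120/225 = 53.3% → Regimen Y
Protocol Alpha wins each disease group but Regimen Y wins overall — the comparison reverses. Protocol Alpha's patients skew toward stage IV, which has a lower base rate.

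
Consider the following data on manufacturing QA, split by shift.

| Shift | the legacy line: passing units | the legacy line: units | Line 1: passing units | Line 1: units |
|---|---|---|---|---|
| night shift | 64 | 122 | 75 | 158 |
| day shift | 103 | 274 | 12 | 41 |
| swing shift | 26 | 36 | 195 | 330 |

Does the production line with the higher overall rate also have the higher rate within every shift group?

No

Night shift: the legacy line 64/122 = 52.5%, Line 1 75/158 = 47.5% → the legacy line
Day shift: the legacy line 103/274 = 37.6%, Line 1 12/41 = 29.3% → the legacy line
Swing shift: the legacy line 26/36 = 72.2%, Line 1 195/330 = 59.1% → the legacy line
Overall: the legacy line 193/432 = 44.7%, Line 1 282/529 = 53.3% → Line 1
The legacy line wins each shift group but Line 1 wins overall — the comparison reverses. The legacy line's units skew toward day shift, which has a lower base rate.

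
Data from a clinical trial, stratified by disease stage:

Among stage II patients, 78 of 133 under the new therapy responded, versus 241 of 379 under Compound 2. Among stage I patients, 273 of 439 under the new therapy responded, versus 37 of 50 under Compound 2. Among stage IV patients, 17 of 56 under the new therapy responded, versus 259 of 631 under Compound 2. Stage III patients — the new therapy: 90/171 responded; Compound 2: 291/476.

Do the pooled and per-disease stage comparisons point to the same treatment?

No

Stage II: the new therapy 78/133 = 58.6%, Compound 2 241/379 = 63.6% → Compound 2
Stage I: the new therapy 273/439 = 62.2%, Compound 2 37/50 = 74.0% → Compound 2
Stage IV: the new therapy 17/56 = 30.4%, Compound 2 259/631 = 41.0% → Compound 2
Stage III: the new therapy 90/171 = 52.6%, Compound 2 291/476 = 61.1% → Compound 2
Overall: the new therapy 458/799 = 57.3%, Compound 2 828/1536 = 53.9% → the new therapy
Compound 2 wins each disease group but the new therapy wins overall — the comparison reverses. Compound 2's patients skew toward stage IV, which has a lower base rate.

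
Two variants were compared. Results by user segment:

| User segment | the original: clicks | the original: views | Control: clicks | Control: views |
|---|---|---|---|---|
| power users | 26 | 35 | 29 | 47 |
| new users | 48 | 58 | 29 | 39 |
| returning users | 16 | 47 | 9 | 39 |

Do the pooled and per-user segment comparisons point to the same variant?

Yes

Power users: the original 26/35 = 74.3%, Control 29/47 = 61.7% → the original
New users: the original 48/58 = 82.8%, Control 29/39 = 74.4% → the original
Returning users: the original 16/47 = 34.0%, Control 9/39 = 23.1% → the original
Overall: the original 90/140 = 64.3%, Control 67/125 = 53.6% → the original
The original wins overall and in every user group — no reversal.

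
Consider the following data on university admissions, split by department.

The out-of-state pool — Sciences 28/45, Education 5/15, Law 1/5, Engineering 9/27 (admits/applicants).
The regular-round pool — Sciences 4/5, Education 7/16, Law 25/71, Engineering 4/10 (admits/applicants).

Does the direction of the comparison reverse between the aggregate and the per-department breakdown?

Sciences: the out-of-state pool 28/45 = 62.2%, the regular-round pool 4/5 = 80.0% → the regular-round pool
Education: the out-of-state pool 5/15 = 33.3%, the regular-round pool 7/16 = 43.8% → the regular-round pool
Law: the out-of-state pool 1/5 = 20.0%, the regular-round pool 25/71 = 35.2% → the regular-round pool
Engineering: the out-of-state pool 9/27 = 33.3%, the regular-round pool 4/10 = 40.0% → the regular-round pool
Overall: the out-of-state pool 43/92 = 46.7%, the regular-round pool 40/102 = 39.2% → the out-of-state pool
The regular-round pool wins each department group but the out-of-state pool wins overall — the comparison reverses. The regular-round pool's applicants skew toward Law, which has a lower base rate.

Yes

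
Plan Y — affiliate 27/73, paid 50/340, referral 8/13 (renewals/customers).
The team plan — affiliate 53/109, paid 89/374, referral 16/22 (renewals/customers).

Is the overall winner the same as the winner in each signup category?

Yes

Affiliate: Plan Y 27/73 = 37.0%, the team plan 53/109 = 48.6% → the team plan
Paid: Plan Y 50/340 = 14.7%, the team plan 89/374 = 23.8% → the team plan
Referral: Plan Y 8/13 = 61.5%, the team plan 16/22 = 72.7% → the team plan
Overall: Plan Y 85/426 = 20.0%, the team plan 158/505 = 31.3% → the team plan
The team plan wins overall and in every signup group — no reversal.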